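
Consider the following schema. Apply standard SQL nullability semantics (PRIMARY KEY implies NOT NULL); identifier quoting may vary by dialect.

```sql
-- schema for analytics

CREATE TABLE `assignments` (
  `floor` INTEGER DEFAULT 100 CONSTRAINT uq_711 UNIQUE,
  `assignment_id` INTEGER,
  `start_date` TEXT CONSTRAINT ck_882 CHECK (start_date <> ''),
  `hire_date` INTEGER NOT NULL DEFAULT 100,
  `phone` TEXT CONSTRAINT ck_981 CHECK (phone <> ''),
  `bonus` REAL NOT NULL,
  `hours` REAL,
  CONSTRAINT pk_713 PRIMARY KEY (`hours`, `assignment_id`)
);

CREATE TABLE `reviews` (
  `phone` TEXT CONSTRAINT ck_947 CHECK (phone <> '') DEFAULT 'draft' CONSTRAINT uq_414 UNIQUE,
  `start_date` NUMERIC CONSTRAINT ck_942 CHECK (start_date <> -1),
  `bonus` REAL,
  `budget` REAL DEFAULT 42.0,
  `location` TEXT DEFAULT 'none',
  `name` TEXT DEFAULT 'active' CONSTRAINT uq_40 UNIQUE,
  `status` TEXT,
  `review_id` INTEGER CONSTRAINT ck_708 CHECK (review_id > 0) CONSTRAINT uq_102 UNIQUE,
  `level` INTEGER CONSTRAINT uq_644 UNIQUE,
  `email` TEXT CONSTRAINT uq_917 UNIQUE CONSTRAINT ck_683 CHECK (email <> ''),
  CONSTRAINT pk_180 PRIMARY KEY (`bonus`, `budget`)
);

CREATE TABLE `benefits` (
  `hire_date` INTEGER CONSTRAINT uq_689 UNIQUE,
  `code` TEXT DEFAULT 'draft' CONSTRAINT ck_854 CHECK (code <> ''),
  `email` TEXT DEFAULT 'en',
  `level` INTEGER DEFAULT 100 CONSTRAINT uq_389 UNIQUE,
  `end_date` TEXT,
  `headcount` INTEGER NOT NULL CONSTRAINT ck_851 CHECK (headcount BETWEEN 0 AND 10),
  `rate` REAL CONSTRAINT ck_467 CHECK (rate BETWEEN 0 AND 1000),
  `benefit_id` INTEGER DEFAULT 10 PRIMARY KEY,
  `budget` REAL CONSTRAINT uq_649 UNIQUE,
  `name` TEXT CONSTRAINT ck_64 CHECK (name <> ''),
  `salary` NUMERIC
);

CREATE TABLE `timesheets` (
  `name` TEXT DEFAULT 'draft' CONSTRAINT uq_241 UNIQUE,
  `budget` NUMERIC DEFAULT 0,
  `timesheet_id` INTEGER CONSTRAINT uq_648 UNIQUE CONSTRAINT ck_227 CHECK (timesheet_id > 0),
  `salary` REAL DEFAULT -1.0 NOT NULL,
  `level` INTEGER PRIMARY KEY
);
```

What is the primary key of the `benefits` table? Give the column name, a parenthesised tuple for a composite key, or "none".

benefit_id is declared PRIMARY KEY inline on the column.

benefit_id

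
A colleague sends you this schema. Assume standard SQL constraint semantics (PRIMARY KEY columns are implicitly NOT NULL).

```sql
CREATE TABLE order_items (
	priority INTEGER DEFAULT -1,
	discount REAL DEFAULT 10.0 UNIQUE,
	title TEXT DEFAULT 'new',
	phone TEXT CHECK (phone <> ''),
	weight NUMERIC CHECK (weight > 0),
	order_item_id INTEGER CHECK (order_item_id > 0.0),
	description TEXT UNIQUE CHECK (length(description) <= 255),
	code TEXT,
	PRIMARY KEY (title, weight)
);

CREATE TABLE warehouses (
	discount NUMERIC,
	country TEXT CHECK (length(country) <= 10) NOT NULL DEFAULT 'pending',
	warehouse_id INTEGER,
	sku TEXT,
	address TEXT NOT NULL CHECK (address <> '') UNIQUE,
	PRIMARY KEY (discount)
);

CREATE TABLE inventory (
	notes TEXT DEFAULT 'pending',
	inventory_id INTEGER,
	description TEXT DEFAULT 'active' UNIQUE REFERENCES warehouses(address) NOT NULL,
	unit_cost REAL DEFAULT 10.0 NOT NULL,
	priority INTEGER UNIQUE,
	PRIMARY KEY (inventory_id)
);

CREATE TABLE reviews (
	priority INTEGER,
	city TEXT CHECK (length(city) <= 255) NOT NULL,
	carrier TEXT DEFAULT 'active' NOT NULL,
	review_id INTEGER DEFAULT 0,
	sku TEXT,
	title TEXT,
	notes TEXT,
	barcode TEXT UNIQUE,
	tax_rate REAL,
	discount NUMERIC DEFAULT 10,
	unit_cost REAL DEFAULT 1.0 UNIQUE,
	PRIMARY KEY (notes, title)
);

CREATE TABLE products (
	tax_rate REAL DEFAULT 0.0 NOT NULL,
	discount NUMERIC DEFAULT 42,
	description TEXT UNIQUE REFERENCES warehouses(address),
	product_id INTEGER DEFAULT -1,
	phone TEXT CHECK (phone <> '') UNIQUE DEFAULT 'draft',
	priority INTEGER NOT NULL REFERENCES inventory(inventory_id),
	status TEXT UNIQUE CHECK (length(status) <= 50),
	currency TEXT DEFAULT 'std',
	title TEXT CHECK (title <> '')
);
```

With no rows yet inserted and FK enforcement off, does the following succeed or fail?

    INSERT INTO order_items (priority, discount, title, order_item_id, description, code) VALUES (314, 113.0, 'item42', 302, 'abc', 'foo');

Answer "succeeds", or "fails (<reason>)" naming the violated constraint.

weight is omitted from the column list and has no DEFAULT, so it would receive NULL.
But weight is part of the PRIMARY KEY (implied NOT NULL).

fails (NOT NULL on weight)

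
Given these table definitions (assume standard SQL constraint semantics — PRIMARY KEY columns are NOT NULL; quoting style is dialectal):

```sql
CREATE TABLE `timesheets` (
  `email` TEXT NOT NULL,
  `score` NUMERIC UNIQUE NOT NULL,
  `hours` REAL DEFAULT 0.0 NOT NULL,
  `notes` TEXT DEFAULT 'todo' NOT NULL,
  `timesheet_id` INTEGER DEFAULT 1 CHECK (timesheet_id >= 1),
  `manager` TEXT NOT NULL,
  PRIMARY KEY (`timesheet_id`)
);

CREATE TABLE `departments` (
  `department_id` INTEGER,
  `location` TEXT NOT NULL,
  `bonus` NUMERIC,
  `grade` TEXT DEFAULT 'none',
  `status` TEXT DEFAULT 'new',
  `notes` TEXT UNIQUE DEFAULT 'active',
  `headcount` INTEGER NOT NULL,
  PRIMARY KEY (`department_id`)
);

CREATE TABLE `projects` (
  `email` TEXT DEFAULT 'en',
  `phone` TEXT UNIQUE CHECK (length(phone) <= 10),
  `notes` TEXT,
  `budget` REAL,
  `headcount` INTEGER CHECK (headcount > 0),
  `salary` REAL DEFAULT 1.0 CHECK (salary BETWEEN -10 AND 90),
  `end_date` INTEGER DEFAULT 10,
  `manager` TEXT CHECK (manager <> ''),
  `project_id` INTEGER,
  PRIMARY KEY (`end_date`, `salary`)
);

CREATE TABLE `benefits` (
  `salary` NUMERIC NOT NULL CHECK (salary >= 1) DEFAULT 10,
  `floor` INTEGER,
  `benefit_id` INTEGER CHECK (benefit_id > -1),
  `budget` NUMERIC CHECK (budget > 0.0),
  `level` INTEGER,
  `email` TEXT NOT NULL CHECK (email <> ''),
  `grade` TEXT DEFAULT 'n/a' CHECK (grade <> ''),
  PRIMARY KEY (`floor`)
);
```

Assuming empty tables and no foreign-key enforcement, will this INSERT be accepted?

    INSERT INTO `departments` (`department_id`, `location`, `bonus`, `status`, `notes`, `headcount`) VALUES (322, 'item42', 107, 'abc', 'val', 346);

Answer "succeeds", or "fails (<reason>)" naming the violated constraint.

succeeds

NOT NULL columns: department_id is supplied; headcount is supplied; location is supplied.
No constraint is violated.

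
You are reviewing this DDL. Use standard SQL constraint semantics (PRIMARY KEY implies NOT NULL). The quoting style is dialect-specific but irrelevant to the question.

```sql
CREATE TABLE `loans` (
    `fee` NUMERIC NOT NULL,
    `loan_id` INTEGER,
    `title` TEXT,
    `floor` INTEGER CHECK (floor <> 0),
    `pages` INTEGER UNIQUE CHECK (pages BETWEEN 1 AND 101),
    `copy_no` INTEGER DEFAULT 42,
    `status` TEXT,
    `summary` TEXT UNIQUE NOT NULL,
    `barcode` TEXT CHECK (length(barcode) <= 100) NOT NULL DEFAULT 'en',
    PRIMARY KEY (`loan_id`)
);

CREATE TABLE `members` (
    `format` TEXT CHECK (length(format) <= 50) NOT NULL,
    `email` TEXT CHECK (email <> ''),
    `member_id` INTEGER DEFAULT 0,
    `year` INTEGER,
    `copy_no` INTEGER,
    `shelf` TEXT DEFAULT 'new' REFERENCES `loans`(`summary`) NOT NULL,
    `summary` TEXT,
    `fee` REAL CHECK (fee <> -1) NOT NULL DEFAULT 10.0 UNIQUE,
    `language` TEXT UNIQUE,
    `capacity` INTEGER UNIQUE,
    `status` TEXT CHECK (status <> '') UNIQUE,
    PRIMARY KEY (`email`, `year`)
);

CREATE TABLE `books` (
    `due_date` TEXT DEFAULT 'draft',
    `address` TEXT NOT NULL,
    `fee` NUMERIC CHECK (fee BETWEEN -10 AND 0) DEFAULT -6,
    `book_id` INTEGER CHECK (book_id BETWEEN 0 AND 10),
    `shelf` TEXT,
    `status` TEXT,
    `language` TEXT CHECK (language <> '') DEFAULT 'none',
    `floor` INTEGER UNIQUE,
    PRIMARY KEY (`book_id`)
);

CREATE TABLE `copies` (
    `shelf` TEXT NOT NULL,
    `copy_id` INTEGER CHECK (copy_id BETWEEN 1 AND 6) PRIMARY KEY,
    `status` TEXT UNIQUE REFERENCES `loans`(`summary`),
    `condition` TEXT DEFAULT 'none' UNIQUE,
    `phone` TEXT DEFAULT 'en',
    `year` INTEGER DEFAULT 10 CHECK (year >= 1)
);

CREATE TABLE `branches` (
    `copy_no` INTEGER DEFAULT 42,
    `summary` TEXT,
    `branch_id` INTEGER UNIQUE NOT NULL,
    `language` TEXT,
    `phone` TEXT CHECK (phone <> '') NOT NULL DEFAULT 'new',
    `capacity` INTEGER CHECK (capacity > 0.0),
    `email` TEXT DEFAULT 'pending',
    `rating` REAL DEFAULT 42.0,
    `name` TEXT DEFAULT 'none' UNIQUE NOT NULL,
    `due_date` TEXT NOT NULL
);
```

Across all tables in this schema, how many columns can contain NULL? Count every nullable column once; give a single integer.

loans: 5 nullable (title, floor, pages, copy_no, status — PK (loan_id) and explicit NOT NULL columns excluded).
members: 6 nullable (member_id, copy_no, summary, language, capacity, status — PK (email, year) and explicit NOT NULL columns excluded).
books: 6 nullable (due_date, fee, shelf, status, language, floor — PK (book_id) and explicit NOT NULL columns excluded).
copies: 4 nullable (status, condition, phone, year — PK (copy_id) and explicit NOT NULL columns excluded).
branches: 6 nullable (copy_no, summary, language, capacity, email, rating — PK none and explicit NOT NULL columns excluded).
Total: 5 + 6 + 6 + 4 + 6 = 27.

27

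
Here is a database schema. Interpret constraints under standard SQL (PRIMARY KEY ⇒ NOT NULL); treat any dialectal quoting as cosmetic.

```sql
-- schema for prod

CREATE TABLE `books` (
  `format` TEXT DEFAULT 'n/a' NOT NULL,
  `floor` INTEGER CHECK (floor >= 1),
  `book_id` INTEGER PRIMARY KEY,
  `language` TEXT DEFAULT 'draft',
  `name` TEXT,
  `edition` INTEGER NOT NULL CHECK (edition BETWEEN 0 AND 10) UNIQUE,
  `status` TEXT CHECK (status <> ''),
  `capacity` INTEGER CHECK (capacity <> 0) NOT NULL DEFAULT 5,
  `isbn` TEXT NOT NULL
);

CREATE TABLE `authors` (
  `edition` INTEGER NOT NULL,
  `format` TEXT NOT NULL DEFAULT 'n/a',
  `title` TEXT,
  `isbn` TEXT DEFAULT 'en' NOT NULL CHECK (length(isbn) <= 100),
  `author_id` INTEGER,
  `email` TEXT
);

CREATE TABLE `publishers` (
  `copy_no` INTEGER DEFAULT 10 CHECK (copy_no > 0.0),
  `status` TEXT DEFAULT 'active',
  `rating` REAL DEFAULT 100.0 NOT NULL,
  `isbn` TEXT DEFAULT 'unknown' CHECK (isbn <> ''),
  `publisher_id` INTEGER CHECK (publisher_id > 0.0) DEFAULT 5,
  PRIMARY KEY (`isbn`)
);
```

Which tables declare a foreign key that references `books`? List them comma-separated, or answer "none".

No REFERENCES clause anywhere in the schema names books.

none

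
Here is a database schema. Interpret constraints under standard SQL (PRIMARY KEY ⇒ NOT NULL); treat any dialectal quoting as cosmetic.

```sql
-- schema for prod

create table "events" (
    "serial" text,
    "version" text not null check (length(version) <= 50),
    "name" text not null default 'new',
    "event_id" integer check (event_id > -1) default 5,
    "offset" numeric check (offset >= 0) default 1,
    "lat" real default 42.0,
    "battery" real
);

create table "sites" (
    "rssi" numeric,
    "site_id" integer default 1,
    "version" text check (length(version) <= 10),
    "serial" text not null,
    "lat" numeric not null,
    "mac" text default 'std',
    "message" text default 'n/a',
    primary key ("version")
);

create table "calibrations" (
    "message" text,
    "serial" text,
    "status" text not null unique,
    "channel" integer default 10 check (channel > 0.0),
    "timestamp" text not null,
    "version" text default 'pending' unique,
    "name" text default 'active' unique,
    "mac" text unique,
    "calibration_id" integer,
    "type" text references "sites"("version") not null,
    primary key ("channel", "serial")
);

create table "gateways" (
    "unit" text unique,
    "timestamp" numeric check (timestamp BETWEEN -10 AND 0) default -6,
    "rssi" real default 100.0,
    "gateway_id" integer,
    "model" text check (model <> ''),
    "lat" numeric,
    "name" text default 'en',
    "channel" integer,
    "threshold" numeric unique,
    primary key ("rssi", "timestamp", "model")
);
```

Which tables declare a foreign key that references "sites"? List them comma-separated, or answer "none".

- calibrations.type references sites(version).

calibrations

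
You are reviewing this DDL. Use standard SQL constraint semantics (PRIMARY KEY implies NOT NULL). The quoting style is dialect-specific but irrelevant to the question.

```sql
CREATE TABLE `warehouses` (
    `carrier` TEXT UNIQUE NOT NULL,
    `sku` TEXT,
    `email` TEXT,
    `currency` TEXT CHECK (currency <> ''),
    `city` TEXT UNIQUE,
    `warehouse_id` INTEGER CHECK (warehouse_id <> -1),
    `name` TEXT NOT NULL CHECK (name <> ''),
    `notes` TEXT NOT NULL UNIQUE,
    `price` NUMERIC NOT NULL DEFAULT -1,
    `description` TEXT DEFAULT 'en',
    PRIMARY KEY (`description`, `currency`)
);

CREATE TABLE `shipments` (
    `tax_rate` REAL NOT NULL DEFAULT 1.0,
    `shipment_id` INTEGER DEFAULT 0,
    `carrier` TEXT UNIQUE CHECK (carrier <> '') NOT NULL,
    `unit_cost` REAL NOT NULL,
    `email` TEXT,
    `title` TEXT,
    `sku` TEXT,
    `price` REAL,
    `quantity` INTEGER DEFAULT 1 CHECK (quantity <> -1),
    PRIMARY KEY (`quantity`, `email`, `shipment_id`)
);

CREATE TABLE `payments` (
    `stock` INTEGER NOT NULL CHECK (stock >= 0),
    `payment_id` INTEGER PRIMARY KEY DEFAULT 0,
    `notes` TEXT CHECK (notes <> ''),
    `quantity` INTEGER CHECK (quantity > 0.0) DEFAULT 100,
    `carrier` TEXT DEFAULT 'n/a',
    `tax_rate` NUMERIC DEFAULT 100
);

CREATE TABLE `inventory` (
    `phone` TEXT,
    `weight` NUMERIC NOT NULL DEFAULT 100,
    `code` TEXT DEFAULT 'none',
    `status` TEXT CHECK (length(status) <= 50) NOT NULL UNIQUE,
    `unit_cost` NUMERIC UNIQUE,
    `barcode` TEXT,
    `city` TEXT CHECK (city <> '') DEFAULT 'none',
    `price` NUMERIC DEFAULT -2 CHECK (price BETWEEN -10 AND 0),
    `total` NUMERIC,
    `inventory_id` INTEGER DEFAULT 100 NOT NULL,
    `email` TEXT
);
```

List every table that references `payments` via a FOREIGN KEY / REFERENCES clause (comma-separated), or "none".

none

No REFERENCES clause anywhere in the schema names payments.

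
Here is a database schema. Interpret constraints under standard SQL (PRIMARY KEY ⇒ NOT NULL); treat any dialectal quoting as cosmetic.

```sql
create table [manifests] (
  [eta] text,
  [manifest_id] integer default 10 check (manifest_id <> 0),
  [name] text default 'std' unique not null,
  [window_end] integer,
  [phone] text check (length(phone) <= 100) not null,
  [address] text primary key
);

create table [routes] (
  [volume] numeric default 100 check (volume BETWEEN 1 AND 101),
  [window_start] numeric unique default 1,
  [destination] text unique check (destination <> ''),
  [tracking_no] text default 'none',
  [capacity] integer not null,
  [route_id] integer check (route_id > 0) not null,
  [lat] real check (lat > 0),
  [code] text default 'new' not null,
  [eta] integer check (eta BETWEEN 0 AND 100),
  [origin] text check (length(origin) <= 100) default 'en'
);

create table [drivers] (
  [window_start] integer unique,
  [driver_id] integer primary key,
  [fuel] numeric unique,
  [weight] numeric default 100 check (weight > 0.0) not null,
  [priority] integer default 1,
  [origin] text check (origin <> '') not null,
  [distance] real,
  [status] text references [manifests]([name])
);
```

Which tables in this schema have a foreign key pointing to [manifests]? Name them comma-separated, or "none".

- drivers.status references manifests(name).

drivers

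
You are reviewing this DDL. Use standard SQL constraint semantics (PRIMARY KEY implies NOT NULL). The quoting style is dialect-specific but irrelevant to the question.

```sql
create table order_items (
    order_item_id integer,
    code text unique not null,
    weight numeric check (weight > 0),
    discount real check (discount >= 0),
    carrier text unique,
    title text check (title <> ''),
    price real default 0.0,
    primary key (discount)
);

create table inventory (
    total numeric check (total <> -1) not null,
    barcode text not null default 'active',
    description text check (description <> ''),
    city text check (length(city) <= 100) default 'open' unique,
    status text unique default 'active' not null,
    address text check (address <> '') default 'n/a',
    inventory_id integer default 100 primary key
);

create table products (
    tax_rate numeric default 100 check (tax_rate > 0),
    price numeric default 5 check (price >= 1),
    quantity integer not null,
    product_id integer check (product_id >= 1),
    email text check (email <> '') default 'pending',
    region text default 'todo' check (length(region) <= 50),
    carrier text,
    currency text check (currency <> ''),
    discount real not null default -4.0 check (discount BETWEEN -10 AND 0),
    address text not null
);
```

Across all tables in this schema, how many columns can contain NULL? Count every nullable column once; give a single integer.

15

order_items: 5 nullable (order_item_id, weight, carrier, title, price — PK (discount) and explicit NOT NULL columns excluded).
inventory: 3 nullable (description, city, address — PK (inventory_id) and explicit NOT NULL columns excluded).
products: 7 nullable (tax_rate, price, product_id, email, region, carrier, currency — PK none and explicit NOT NULL columns excluded).
Total: 5 + 3 + 7 = 15.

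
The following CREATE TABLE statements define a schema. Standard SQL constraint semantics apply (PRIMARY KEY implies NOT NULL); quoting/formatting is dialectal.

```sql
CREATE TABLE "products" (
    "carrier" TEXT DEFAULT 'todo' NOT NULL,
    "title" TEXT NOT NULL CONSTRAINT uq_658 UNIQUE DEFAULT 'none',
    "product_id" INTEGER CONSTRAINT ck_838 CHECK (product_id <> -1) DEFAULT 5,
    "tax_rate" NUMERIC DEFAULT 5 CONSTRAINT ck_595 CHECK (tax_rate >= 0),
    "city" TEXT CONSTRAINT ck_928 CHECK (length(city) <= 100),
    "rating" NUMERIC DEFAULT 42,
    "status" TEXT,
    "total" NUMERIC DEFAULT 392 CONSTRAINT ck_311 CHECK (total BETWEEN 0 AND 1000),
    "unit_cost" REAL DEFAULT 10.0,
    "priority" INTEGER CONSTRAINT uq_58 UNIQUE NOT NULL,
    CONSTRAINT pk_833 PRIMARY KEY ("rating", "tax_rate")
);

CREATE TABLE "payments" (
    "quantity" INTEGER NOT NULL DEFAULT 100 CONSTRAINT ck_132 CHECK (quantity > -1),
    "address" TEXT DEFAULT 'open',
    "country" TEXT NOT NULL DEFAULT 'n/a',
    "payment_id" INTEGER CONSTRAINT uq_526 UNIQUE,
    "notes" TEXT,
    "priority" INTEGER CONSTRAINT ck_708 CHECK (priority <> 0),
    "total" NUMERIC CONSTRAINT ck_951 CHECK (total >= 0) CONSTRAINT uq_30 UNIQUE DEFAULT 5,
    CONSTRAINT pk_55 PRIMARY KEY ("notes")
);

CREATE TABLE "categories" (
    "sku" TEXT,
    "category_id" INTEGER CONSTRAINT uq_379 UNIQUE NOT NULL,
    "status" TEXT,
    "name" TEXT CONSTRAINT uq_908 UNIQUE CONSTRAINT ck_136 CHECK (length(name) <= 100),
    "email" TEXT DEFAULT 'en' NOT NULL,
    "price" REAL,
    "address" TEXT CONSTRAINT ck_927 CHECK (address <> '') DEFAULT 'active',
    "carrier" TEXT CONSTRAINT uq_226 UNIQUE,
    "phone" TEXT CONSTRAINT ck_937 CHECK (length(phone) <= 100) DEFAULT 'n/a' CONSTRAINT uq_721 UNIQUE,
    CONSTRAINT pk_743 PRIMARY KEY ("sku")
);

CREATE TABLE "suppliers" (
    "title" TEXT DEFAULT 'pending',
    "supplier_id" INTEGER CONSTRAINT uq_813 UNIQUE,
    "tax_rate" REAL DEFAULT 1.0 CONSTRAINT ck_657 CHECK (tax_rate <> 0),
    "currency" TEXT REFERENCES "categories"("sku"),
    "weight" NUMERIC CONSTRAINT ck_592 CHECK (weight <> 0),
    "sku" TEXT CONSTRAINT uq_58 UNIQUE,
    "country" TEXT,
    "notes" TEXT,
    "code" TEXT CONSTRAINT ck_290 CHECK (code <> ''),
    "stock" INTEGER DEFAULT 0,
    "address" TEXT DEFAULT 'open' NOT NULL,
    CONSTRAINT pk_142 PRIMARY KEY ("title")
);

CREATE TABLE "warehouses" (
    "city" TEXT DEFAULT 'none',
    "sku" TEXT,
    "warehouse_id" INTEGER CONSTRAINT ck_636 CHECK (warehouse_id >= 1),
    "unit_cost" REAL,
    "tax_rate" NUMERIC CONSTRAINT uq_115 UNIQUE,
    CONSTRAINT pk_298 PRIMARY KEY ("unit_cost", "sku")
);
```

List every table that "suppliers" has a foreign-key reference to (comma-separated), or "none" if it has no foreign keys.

categories

- currency REFERENCES categories(sku).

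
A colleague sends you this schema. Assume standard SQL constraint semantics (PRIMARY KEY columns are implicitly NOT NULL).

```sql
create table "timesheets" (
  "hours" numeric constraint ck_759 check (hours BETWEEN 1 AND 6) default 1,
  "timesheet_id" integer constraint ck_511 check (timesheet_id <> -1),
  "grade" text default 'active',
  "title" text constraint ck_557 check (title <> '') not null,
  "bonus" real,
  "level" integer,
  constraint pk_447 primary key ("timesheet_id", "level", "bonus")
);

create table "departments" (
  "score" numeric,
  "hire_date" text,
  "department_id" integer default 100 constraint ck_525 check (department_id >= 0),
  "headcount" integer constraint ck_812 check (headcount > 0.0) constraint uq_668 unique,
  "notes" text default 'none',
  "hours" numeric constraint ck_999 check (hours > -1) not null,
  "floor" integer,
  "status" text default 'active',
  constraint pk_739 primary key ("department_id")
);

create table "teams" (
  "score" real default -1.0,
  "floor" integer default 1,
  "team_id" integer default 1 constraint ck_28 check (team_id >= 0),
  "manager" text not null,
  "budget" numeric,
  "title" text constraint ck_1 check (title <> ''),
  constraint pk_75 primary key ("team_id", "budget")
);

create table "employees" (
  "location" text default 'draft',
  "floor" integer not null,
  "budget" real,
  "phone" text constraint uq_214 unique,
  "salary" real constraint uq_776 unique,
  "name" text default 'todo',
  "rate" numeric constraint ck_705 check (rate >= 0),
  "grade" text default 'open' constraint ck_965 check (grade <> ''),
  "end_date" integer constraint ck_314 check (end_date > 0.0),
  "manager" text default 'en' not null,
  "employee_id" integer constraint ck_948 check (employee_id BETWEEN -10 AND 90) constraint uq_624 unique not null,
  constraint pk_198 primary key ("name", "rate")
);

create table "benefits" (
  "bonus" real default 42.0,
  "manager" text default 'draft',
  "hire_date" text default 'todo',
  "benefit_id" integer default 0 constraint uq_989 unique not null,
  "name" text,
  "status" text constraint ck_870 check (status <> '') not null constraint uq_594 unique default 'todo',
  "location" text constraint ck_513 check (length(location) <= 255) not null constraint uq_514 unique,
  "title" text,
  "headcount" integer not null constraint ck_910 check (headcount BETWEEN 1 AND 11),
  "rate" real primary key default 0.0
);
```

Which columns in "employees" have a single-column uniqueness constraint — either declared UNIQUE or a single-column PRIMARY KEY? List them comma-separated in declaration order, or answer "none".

phone, salary, employee_id

- location: no UNIQUE or single-column PK constraint.
- floor: no UNIQUE or single-column PK constraint.
- budget: no UNIQUE or single-column PK constraint.
- phone: declared UNIQUE → unique.
- salary: declared UNIQUE → unique.
- name: part of a composite PRIMARY KEY — only the tuple is unique, not this column on its own.
- rate: part of a composite PRIMARY KEY — only the tuple is unique, not this column on its own.
- grade: no UNIQUE or single-column PK constraint.
- end_date: no UNIQUE or single-column PK constraint.
- manager: no UNIQUE or single-column PK constraint.
- employee_id: declared UNIQUE → unique.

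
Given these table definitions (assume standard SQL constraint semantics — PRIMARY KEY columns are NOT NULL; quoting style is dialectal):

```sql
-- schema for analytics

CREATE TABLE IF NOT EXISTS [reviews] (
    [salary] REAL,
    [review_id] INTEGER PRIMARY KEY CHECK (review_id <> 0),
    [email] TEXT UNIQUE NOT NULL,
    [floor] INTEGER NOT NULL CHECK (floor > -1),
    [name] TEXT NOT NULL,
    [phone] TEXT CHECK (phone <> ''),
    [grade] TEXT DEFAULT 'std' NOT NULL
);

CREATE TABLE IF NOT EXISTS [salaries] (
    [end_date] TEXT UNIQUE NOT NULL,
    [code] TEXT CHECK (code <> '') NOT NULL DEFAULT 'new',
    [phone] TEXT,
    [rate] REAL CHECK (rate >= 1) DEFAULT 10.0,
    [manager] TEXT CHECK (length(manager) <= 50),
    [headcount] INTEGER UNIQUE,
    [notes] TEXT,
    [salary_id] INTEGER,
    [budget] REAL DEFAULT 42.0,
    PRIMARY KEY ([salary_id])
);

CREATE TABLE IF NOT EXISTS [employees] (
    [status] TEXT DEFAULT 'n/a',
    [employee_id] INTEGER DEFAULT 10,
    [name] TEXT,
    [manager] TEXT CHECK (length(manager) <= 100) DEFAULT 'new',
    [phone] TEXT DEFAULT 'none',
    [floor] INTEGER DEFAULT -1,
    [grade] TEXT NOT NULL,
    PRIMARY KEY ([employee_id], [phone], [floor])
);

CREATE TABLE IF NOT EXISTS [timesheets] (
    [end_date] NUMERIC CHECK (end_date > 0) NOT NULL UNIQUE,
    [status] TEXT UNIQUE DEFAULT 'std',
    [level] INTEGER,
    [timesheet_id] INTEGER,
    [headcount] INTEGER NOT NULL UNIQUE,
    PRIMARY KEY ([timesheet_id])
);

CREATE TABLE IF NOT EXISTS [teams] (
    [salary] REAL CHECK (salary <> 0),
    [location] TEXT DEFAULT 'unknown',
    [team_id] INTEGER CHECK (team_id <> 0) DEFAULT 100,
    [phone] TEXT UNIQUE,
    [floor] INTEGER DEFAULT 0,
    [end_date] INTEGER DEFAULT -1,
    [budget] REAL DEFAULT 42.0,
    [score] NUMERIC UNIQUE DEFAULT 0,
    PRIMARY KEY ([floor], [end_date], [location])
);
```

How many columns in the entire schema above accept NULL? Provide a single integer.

reviews: 2 nullable (salary, phone — PK (review_id) and explicit NOT NULL columns excluded).
salaries: 6 nullable (phone, rate, manager, headcount, notes, budget — PK (salary_id) and explicit NOT NULL columns excluded).
employees: 3 nullable (status, name, manager — PK (employee_id, phone, floor) and explicit NOT NULL columns excluded).
timesheets: 2 nullable (status, level — PK (timesheet_id) and explicit NOT NULL columns excluded).
teams: 5 nullable (salary, team_id, phone, budget, score — PK (floor, end_date, location) and explicit NOT NULL columns excluded).
Total: 2 + 6 + 3 + 2 + 5 = 18.

18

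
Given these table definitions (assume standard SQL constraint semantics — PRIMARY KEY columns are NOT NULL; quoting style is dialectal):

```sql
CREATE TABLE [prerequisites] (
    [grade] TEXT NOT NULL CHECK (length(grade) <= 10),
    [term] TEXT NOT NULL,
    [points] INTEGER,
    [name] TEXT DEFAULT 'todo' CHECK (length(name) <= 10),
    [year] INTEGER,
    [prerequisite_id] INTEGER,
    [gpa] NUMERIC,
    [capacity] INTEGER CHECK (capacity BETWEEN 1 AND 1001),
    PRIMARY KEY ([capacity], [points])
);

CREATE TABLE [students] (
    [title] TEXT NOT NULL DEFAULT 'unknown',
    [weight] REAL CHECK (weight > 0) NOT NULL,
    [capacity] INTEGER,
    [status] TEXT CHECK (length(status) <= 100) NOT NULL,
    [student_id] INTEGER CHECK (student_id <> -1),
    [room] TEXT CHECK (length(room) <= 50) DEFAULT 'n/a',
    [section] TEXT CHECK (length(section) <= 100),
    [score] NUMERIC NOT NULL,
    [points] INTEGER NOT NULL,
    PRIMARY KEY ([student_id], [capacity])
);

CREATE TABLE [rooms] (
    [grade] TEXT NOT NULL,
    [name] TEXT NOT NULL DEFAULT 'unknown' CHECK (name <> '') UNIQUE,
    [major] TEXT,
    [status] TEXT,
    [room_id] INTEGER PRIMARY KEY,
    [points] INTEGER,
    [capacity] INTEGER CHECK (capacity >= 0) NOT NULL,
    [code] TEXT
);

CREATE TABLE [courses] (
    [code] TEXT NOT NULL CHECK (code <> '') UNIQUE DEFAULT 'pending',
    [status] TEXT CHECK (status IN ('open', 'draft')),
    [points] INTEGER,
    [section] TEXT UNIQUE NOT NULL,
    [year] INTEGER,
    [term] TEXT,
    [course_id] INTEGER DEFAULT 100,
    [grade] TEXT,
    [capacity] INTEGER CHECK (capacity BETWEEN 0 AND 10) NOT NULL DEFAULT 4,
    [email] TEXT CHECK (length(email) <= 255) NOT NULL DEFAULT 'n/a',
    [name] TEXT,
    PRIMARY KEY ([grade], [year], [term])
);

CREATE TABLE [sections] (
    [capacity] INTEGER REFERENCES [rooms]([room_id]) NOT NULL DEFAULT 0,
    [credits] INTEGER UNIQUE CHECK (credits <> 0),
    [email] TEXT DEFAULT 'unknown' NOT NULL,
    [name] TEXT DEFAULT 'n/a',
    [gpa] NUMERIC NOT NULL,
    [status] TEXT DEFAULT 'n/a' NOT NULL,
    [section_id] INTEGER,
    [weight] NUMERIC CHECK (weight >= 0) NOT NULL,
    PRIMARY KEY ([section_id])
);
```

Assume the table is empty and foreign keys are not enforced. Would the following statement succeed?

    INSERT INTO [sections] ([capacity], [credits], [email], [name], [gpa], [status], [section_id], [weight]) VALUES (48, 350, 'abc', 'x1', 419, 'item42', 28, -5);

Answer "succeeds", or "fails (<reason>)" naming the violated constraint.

The value -5 for weight violates CHECK (weight >= 0).

fails (CHECK on weight)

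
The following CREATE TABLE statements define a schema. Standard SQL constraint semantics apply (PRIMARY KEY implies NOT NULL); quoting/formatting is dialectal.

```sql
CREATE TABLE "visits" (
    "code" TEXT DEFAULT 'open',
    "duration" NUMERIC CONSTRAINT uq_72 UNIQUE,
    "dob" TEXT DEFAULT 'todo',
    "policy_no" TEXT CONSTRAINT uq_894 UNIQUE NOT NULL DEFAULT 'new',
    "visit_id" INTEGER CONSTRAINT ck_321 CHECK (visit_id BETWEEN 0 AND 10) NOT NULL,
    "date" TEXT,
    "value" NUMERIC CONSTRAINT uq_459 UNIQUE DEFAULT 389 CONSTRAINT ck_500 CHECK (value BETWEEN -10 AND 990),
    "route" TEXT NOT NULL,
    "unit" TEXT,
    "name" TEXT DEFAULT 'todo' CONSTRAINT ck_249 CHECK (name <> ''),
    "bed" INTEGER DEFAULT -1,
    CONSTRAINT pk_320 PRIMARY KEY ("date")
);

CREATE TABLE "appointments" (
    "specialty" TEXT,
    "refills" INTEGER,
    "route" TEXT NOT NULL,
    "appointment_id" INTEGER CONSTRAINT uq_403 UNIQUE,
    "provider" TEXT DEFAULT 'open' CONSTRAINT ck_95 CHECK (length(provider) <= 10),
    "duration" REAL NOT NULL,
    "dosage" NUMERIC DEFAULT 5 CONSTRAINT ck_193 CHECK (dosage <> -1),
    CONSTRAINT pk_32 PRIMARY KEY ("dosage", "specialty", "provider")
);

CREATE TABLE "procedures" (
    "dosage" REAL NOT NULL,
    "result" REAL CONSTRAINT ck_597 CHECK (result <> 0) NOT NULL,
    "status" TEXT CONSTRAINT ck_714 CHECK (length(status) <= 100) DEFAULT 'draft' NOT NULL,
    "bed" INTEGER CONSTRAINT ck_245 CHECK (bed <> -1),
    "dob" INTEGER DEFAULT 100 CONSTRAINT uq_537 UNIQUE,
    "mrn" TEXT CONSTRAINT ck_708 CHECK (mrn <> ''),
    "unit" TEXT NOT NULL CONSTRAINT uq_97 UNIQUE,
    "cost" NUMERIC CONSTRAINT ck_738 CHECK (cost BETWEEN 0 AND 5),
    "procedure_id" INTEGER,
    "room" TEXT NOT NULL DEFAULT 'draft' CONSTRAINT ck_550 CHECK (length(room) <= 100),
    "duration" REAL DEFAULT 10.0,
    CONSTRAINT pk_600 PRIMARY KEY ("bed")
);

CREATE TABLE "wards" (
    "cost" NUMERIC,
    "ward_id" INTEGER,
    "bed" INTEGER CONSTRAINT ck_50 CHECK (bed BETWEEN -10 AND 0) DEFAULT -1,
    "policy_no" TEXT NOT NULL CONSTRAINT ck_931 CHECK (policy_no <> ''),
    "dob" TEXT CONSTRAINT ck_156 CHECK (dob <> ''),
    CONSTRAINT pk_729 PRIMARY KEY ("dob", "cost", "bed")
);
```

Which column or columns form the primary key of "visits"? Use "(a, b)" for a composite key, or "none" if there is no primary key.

date is declared PRIMARY KEY as a table-level PRIMARY KEY clause.

date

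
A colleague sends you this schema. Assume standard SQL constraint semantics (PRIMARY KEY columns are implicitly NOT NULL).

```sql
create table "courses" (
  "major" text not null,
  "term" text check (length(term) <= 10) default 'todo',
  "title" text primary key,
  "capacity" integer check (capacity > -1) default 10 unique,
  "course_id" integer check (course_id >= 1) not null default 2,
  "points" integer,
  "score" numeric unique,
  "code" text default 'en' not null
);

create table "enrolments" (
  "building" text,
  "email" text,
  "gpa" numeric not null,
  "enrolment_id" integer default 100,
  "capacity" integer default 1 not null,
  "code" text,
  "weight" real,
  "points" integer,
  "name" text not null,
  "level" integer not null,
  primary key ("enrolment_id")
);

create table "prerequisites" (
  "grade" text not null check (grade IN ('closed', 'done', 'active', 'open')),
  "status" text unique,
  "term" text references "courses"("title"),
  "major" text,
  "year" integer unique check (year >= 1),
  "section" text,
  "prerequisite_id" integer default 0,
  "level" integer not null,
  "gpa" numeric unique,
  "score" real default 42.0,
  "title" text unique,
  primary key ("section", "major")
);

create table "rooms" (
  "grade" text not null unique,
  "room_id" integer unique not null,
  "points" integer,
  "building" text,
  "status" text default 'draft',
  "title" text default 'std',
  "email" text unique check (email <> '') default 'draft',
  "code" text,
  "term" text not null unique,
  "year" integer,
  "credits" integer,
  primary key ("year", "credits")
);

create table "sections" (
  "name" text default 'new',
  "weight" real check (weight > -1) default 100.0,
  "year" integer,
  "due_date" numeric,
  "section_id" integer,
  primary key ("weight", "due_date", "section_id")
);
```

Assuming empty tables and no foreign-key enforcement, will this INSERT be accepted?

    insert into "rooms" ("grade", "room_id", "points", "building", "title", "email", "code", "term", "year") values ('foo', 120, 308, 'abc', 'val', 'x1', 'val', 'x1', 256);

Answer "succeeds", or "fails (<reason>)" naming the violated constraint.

credits is omitted from the column list and has no DEFAULT, so it would receive NULL.
But credits is part of the PRIMARY KEY (implied NOT NULL).

fails (NOT NULL on credits)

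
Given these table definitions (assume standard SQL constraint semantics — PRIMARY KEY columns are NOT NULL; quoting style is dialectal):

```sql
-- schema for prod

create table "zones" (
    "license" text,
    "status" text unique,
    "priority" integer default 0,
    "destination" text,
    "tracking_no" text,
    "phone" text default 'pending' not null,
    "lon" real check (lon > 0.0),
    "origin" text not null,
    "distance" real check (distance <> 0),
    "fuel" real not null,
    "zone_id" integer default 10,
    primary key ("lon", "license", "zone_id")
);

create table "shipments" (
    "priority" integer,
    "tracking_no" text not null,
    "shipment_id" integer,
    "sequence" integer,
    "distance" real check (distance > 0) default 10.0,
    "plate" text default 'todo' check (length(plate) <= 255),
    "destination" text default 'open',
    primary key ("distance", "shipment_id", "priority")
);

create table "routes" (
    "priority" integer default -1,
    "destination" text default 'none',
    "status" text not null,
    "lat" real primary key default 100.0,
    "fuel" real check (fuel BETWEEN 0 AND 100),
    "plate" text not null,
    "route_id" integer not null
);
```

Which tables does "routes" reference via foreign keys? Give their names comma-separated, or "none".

No column in routes has a REFERENCES clause.

none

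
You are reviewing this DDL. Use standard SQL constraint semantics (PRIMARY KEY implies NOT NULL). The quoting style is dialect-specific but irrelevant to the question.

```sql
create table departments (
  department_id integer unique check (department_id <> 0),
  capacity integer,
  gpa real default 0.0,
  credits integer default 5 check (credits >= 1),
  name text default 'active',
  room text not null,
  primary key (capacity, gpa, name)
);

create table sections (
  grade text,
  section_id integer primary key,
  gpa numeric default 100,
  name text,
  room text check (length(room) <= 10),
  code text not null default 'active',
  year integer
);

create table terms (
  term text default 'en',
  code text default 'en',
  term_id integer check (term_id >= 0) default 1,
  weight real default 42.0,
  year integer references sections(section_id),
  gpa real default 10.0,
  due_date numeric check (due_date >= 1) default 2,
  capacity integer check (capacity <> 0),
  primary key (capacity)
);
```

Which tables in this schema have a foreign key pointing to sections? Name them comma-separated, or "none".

terms

- terms.year references sections(section_id).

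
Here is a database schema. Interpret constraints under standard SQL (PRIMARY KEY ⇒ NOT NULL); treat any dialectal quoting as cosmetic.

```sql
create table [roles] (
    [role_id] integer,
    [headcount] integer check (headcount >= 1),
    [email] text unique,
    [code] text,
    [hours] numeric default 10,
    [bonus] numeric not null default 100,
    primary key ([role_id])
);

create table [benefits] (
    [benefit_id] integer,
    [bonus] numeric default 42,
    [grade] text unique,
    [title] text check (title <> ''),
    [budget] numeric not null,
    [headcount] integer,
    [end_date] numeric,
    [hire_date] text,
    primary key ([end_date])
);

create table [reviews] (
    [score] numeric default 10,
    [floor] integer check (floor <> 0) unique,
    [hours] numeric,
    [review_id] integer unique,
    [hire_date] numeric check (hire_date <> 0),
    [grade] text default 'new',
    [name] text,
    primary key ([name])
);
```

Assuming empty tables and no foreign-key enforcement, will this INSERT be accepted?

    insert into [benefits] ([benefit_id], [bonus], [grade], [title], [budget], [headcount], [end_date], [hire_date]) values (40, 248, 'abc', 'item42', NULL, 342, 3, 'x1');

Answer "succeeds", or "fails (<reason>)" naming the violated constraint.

budget is explicitly set to NULL, but budget is declared NOT NULL.

fails (NOT NULL on budget)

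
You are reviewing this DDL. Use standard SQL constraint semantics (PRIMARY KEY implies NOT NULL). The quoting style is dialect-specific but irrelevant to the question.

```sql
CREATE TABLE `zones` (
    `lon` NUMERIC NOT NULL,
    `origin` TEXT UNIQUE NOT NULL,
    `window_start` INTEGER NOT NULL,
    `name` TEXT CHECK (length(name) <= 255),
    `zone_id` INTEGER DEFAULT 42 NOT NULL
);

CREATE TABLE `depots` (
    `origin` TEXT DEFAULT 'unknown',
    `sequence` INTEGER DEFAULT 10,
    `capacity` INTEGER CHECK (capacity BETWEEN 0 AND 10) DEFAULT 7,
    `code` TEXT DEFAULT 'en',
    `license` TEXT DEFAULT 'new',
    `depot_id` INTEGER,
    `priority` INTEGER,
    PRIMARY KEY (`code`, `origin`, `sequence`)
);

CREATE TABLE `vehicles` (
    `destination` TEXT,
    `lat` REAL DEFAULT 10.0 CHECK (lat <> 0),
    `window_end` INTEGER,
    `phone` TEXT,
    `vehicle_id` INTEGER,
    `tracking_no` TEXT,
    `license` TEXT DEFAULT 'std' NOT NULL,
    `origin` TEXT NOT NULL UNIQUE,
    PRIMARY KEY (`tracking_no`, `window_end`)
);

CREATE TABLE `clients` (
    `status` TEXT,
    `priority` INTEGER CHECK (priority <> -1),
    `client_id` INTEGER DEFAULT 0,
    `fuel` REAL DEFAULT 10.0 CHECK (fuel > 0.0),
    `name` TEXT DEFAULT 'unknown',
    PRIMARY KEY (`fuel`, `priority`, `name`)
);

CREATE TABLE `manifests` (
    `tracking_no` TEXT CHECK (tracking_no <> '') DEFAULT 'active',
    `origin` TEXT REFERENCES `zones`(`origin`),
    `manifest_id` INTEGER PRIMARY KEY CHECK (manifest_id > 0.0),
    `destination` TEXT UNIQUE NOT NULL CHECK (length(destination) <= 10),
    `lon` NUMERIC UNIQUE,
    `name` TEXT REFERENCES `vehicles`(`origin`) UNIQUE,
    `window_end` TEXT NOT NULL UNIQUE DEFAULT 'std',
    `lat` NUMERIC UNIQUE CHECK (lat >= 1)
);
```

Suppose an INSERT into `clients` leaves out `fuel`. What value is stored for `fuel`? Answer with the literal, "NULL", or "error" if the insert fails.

10.0

fuel has an explicit DEFAULT 10.0.
When the column is omitted from an INSERT, that default is used.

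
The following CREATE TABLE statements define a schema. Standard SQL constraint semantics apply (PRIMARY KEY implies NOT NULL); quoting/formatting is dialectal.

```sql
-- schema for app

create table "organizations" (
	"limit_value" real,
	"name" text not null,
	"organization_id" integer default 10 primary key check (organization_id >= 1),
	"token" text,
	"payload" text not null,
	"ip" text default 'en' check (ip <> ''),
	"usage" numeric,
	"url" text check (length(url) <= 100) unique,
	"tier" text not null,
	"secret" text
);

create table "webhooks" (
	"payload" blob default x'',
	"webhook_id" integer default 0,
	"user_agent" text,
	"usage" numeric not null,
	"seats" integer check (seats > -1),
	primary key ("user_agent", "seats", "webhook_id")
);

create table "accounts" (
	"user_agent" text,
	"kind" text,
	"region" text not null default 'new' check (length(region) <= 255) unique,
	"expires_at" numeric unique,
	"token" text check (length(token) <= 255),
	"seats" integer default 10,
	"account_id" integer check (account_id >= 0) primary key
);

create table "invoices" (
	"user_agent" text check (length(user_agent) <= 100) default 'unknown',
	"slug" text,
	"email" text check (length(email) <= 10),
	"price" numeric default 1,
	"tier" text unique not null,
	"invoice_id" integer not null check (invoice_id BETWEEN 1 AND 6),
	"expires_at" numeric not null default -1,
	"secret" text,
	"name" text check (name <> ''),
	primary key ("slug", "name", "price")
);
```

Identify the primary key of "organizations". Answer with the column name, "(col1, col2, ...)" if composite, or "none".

organization_id

organization_id is declared PRIMARY KEY inline on the column.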